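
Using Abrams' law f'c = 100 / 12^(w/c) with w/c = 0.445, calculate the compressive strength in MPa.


f'c = 100 / 12^0.445
= 100 / 3.022
= 33.1 MPa

33.1


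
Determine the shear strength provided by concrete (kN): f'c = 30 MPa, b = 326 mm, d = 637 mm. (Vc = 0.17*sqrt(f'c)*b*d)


Vc = 0.17 * sqrt(30) * 326 * 637 / 1000
= 193.36 kN

193.36


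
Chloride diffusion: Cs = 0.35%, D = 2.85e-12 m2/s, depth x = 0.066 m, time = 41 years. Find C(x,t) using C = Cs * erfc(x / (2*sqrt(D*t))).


t_seconds = 41 * 365.25 * 24 * 3600 = 1293861600.0 s
arg = 0.066 / (2 * sqrt(2.85e-12 * 1293861600.0))
= 0.5434
erfc(0.5434) = 0.4422
C = 0.35 * 0.4422 = 0.1548%

0.1548


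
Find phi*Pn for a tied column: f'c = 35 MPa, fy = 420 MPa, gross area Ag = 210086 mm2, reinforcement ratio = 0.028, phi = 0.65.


Ast = rho * Ag = 0.028 * 210086 = 5882.408 mm2
phi*Pn = 0.65 * 0.80 * (0.85 * 35 * (210086 - 5882.408) + 420 * 5882.408) / 1000
= 4443.75 kN

4443.75


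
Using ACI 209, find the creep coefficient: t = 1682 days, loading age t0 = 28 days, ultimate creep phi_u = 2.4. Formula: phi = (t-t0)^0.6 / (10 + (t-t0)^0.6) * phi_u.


dt = 1682 - 28 = 1654
phi = 1654^0.6 / (10 + 1654^0.6) * 2.4
= 2.148

2.148


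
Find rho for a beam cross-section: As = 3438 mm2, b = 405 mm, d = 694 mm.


rho = As / (b * d)
= 3438 / (405 * 694)
= 0.0122

0.0122


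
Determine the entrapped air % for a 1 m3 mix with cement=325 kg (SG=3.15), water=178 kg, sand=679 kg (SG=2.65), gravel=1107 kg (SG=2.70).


Vol cement = 325 / (3.15 * 1000) = 0.103175 m3
Vol water = 178 / 1000 = 0.178 m3
Vol sand = 679 / (2.65 * 1000) = 0.256226 m3
Vol gravel = 1107 / (2.70 * 1000) = 0.41 m3
Total solid + water volume = 0.947401 m3
Air = (1 - 0.947401) * 100 = 5.26%

5.26


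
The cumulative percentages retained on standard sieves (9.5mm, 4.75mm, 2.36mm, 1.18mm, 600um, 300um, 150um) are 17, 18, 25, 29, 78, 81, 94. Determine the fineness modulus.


FM = sum(cumulative % retained) / 100
= 342 / 100
= 3.42

3.42


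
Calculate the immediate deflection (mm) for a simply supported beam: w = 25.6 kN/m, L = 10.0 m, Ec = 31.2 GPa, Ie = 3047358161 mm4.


Convert: L = 10.0 m = 10000 mm, Ec = 31.2 GPa = 31200 MPa
delta = 5 * 25.6 * 10000^4 / (384 * 31200 * 3047358161)
= 35.06 mm

35.06


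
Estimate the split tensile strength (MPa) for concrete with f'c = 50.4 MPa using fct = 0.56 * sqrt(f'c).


fct = 0.56 * sqrt(50.4)
= 0.56 * 7.099
= 3.976 MPa

3.976


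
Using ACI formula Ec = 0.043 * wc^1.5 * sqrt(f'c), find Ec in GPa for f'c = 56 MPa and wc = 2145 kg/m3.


Ec = 0.043 * 2145^1.5 * sqrt(56) / 1000
= 31.97 GPa

31.97


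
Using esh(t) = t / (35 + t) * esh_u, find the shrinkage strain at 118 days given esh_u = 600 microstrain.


esh(118) = 118 / (35 + 118) * 600
= 118 / 153 * 600
= 462.7 microstrain

462.7


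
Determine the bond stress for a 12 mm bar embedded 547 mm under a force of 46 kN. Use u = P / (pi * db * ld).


u = P / (pi * db * ld)
= 46 * 1000 / (pi * 12 * 547)
= 2.231 MPa

2.231


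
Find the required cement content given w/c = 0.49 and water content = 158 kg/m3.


Cement = water / (w/c)
= 158 / 0.49
= 322.4 kg/m3

322.4


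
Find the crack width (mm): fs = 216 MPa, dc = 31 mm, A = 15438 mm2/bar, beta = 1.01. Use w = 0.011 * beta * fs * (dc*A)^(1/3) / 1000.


w = 0.011 * beta * fs * (dc * A)^(1/3) / 1000
= 0.011 * 1.01 * 216 * (31 * 15438)^(1/3) / 1000
= 0.188 mm

0.188


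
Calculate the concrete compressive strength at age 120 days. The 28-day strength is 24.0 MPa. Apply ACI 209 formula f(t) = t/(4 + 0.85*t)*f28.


f(120) = 120 / (4 + 0.85 * 120) * 24.0
= 120 / 106.0 * 24.0
= 27.17 MPa

27.17


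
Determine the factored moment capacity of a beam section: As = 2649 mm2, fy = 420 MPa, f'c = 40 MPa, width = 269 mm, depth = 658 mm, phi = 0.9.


a = As * fy / (0.85 * f'c * b)
= 2649 * 420 / (0.85 * 40 * 269)
= 121.6466 mm
Mn = As * fy * (d - a/2) / 10^6
= 664.4068 kN-m
phi*Mn = 0.9 * 664.4068 = 597.97 kN-m

597.97


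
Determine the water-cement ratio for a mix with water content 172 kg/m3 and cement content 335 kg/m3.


w/c = water / cement
w/c = 172 / 335 = 0.513

0.513


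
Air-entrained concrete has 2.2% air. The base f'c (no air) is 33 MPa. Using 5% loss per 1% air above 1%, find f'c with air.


Strength loss = (2.2 - 1) * 5 = 6.0%
f'c = 33 * (1 - 6.0/100)
= 31.02 MPa

31.02


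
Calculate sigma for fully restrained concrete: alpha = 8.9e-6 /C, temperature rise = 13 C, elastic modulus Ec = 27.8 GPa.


sigma = alpha * dT * Ec
= 8.9e-6 * 13 * 27.8 * 1000
= 3.216 MPa

3.216


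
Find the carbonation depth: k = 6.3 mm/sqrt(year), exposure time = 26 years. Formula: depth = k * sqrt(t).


depth = k * sqrt(t)
= 6.3 * sqrt(26)
= 32.12 mm

32.12


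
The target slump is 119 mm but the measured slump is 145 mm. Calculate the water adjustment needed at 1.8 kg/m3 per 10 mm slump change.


Difference = 119 - 145 = -26 mm
Water adjustment = -26 * 1.8 / 10 = -4.7 kg/m3

-4.7


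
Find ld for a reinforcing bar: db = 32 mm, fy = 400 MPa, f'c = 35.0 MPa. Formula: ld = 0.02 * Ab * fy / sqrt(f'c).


Ab = pi * 32^2 / 4 = 804.248 mm2
ld = 0.02 * 804.248 * 400 / sqrt(35.0)
= 1087.5 mm

1087.5


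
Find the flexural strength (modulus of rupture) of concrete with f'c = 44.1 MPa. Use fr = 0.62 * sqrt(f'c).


fr = 0.62 * sqrt(44.1)
= 4.117 MPa

4.117


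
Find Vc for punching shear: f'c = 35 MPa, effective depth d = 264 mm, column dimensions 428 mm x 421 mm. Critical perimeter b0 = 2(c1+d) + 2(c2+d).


b0 = 2*(428 + 264) + 2*(421 + 264) = 2754 mm
Vc = 0.33 * sqrt(35) * 2754 * 264 / 1000
= 1419.44 kN

1419.44


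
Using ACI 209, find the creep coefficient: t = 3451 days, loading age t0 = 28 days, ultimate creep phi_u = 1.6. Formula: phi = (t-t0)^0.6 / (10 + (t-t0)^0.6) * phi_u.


dt = 3451 - 28 = 3423
phi = 3423^0.6 / (10 + 3423^0.6) * 1.6
= 1.487

1.487


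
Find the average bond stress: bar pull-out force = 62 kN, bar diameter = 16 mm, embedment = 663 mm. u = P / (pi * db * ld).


u = P / (pi * db * ld)
= 62 * 1000 / (pi * 16 * 663)
= 1.86 MPa

1.86


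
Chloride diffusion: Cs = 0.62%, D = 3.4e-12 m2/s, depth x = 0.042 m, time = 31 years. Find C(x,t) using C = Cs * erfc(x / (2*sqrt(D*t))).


t_seconds = 31 * 365.25 * 24 * 3600 = 978285600.0 s
arg = 0.042 / (2 * sqrt(3.4e-12 * 978285600.0))
= 0.3641
erfc(0.3641) = 0.6066
C = 0.62 * 0.6066 = 0.3761%

0.3761


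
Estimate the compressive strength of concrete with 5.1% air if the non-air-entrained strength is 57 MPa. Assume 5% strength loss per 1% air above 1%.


Strength loss = (5.1 - 1) * 5 = 20.5%
f'c = 57 * (1 - 20.5/100)
= 45.32 MPa

45.32


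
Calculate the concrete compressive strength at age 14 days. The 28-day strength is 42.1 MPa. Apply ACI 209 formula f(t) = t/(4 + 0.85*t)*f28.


f(14) = 14 / (4 + 0.85 * 14) * 42.1
= 14 / 15.9 * 42.1
= 37.07 MPa

37.07


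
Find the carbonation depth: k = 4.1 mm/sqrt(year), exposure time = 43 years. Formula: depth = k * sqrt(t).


depth = k * sqrt(t)
= 4.1 * sqrt(43)
= 26.89 mm

26.89


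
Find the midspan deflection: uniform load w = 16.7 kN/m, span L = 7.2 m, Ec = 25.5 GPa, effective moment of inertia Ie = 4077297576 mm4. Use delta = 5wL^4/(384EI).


Convert: L = 7.2 m = 7200 mm, Ec = 25.5 GPa = 25500 MPa
delta = 5 * 16.7 * 7200^4 / (384 * 25500 * 4077297576)
= 5.62 mm

5.62


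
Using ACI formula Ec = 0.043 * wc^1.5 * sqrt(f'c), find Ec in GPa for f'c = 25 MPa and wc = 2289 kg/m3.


Ec = 0.043 * 2289^1.5 * sqrt(25) / 1000
= 23.55 GPa

23.55


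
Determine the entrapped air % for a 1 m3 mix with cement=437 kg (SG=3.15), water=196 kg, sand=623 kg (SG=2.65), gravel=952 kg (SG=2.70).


Vol cement = 437 / (3.15 * 1000) = 0.13873 m3
Vol water = 196 / 1000 = 0.196 m3
Vol sand = 623 / (2.65 * 1000) = 0.235094 m3
Vol gravel = 952 / (2.70 * 1000) = 0.352593 m3
Total solid + water volume = 0.922417 m3
Air = (1 - 0.922417) * 100 = 7.76%

7.76


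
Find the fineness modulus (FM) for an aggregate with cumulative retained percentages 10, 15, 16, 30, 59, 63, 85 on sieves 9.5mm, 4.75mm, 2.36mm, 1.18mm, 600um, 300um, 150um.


FM = sum(cumulative % retained) / 100
= 278 / 100
= 2.78

2.78


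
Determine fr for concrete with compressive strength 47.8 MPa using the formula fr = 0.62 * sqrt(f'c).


fr = 0.62 * sqrt(47.8)
= 4.287 MPa

4.287


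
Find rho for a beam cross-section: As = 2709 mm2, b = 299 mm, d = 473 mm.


rho = As / (b * d)
= 2709 / (299 * 473)
= 0.0192

0.0192


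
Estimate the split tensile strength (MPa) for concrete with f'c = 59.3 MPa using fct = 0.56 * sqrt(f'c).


fct = 0.56 * sqrt(59.3)
= 0.56 * 7.701
= 4.312 MPa

4.312


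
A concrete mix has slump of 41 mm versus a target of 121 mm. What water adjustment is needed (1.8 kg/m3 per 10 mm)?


Difference = 121 - 41 = 80 mm
Water adjustment = 80 * 1.8 / 10 = 14.4 kg/m3

14.4


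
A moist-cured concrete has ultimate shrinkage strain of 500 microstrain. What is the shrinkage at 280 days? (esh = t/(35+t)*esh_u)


esh(280) = 280 / (35 + 280) * 500
= 280 / 315 * 500
= 444.4 microstrain

444.4


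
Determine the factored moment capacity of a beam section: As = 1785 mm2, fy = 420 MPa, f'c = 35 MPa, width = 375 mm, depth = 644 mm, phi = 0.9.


a = As * fy / (0.85 * f'c * b)
= 1785 * 420 / (0.85 * 35 * 375)
= 67.2 mm
Mn = As * fy * (d - a/2) / 10^6
= 457.6169 kN-m
phi*Mn = 0.9 * 457.6169 = 411.86 kN-m

411.86


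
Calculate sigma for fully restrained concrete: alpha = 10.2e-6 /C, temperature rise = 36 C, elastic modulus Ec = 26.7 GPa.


sigma = alpha * dT * Ec
= 10.2e-6 * 36 * 26.7 * 1000
= 9.804 MPa

9.804


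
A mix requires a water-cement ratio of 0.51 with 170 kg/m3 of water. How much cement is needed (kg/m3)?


Cement = water / (w/c)
= 170 / 0.51
= 333.3 kg/m3

333.3


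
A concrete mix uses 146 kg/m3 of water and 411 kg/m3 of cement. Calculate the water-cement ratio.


w/c = water / cement
w/c = 146 / 411 = 0.355

0.355


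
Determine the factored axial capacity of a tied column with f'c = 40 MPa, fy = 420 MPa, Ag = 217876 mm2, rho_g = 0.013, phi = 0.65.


Ast = rho * Ag = 0.013 * 217876 = 2832.388 mm2
phi*Pn = 0.65 * 0.80 * (0.85 * 40 * (217876 - 2832.388) + 420 * 2832.388) / 1000
= 4420.56 kN

4420.56


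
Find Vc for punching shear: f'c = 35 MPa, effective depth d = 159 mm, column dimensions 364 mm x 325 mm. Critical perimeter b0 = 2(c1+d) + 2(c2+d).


b0 = 2*(364 + 159) + 2*(325 + 159) = 2014 mm
Vc = 0.33 * sqrt(35) * 2014 * 159 / 1000
= 625.18 kN

625.18


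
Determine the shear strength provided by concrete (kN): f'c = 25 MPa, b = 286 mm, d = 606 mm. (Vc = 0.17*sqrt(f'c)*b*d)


Vc = 0.17 * sqrt(25) * 286 * 606 / 1000
= 147.32 kN

147.32


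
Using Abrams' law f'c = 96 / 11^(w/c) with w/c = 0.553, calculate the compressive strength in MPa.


f'c = 96 / 11^0.553
= 96 / 3.766
= 25.49 MPa

25.49


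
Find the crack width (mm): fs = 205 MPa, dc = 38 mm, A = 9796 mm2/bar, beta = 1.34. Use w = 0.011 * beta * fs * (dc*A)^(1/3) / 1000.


w = 0.011 * beta * fs * (dc * A)^(1/3) / 1000
= 0.011 * 1.34 * 205 * (38 * 9796)^(1/3) / 1000
= 0.217 mm

0.217


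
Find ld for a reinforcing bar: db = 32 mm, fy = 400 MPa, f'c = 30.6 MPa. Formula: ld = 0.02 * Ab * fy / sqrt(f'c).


Ab = pi * 32^2 / 4 = 804.248 mm2
ld = 0.02 * 804.248 * 400 / sqrt(30.6)
= 1163.1 mm

1163.1


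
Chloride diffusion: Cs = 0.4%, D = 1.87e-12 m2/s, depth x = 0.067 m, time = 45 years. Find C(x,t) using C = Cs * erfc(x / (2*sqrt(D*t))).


t_seconds = 45 * 365.25 * 24 * 3600 = 1420092000.0 s
arg = 0.067 / (2 * sqrt(1.87e-12 * 1420092000.0))
= 0.6501
erfc(0.6501) = 0.3579
C = 0.4 * 0.3579 = 0.1432%

0.1432


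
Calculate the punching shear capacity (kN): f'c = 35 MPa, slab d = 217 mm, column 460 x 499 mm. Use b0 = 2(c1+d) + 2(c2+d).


b0 = 2*(460 + 217) + 2*(499 + 217) = 2786 mm
Vc = 0.33 * sqrt(35) * 2786 * 217 / 1000
= 1180.29 kN

1180.29


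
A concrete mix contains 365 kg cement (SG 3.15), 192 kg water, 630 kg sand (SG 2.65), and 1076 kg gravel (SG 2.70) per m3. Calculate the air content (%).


Vol cement = 365 / (3.15 * 1000) = 0.115873 m3
Vol water = 192 / 1000 = 0.192 m3
Vol sand = 630 / (2.65 * 1000) = 0.237736 m3
Vol gravel = 1076 / (2.70 * 1000) = 0.398519 m3
Total solid + water volume = 0.944127 m3
Air = (1 - 0.944127) * 100 = 5.59%

5.59


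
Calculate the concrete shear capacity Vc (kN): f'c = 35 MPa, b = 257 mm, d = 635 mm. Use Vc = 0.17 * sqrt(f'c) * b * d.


Vc = 0.17 * sqrt(35) * 257 * 635 / 1000
= 164.13 kN

164.13


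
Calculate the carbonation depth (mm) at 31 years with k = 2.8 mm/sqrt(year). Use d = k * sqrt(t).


depth = k * sqrt(t)
= 2.8 * sqrt(31)
= 15.59 mm

15.59


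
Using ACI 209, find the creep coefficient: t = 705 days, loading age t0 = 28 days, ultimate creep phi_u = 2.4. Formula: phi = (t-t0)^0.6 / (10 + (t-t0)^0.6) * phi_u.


dt = 705 - 28 = 677
phi = 677^0.6 / (10 + 677^0.6) * 2.4
= 2.0

2.0


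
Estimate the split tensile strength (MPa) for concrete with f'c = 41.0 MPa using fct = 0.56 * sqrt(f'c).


fct = 0.56 * sqrt(41.0)
= 0.56 * 6.403
= 3.586 MPa

3.586


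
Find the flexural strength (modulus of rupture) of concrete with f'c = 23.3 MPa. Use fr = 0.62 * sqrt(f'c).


fr = 0.62 * sqrt(23.3)
= 2.993 MPa

2.993


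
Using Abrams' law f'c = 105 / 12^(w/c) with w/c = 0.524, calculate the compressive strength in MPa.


f'c = 105 / 12^0.524
= 105 / 3.677
= 28.56 MPa

28.56


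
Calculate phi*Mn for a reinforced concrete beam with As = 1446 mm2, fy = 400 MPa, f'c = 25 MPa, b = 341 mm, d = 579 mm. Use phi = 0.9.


a = As * fy / (0.85 * f'c * b)
= 1446 * 400 / (0.85 * 25 * 341)
= 79.8206 mm
Mn = As * fy * (d - a/2) / 10^6
= 311.8095 kN-m
phi*Mn = 0.9 * 311.8095 = 280.63 kN-m

280.63


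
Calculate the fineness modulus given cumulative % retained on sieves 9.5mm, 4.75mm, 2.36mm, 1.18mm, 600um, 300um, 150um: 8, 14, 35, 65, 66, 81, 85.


FM = sum(cumulative % retained) / 100
= 354 / 100
= 3.54

3.54


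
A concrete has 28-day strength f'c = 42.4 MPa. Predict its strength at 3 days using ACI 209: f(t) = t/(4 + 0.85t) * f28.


f(3) = 3 / (4 + 0.85 * 3) * 42.4
= 3 / 6.55 * 42.4
= 19.42 MPa

19.42


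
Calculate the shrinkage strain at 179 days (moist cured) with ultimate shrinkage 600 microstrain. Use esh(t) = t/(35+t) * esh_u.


esh(179) = 179 / (35 + 179) * 600
= 179 / 214 * 600
= 501.9 microstrain

501.9


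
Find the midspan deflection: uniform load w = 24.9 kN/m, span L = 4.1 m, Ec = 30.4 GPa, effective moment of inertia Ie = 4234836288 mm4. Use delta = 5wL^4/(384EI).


Convert: L = 4.1 m = 4100 mm, Ec = 30.4 GPa = 30400 MPa
delta = 5 * 24.9 * 4100^4 / (384 * 30400 * 4234836288)
= 0.71 mm

0.71


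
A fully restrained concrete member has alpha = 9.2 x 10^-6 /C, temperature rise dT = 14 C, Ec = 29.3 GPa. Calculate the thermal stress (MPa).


sigma = alpha * dT * Ec
= 9.2e-6 * 14 * 29.3 * 1000
= 3.774 MPa

3.774


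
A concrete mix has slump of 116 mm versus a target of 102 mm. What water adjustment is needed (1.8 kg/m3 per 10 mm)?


Difference = 102 - 116 = -14 mm
Water adjustment = -14 * 1.8 / 10 = -2.5 kg/m3

-2.5


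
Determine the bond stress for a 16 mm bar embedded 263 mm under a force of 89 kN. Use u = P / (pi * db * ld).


u = P / (pi * db * ld)
= 89 * 1000 / (pi * 16 * 263)
= 6.732 MPa

6.732


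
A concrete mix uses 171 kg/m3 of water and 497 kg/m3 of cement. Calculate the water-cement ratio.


w/c = water / cement
w/c = 171 / 497 = 0.344

0.344


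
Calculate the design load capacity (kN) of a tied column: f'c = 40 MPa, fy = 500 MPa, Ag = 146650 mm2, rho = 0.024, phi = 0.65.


Ast = rho * Ag = 0.024 * 146650 = 3519.6 mm2
phi*Pn = 0.65 * 0.80 * (0.85 * 40 * (146650 - 3519.6) + 500 * 3519.6) / 1000
= 3445.64 kN

3445.64


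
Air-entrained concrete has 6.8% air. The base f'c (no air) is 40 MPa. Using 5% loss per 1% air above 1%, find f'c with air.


Strength loss = (6.8 - 1) * 5 = 29.0%
f'c = 40 * (1 - 29.0/100)
= 28.4 MPa

28.4


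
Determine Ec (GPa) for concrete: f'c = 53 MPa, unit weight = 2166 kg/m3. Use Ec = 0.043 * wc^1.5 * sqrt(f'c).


Ec = 0.043 * 2166^1.5 * sqrt(53) / 1000
= 31.56 GPa

31.56


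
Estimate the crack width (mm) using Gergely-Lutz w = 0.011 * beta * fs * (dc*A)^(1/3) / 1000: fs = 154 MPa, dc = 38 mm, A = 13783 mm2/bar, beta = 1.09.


w = 0.011 * beta * fs * (dc * A)^(1/3) / 1000
= 0.011 * 1.09 * 154 * (38 * 13783)^(1/3) / 1000
= 0.149 mm

0.149


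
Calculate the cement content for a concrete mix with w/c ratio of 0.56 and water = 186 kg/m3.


Cement = water / (w/c)
= 186 / 0.56
= 332.1 kg/m3

332.1


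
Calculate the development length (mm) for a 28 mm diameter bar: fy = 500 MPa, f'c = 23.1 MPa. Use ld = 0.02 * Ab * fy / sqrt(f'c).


Ab = pi * 28^2 / 4 = 615.752 mm2
ld = 0.02 * 615.752 * 500 / sqrt(23.1)
= 1281.1 mm

1281.1


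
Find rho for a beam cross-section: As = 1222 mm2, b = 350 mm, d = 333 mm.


rho = As / (b * d)
= 1222 / (350 * 333)
= 0.0105

0.0105


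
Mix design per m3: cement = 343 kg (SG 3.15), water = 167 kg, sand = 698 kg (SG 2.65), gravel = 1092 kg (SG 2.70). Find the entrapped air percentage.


Vol cement = 343 / (3.15 * 1000) = 0.108889 m3
Vol water = 167 / 1000 = 0.167 m3
Vol sand = 698 / (2.65 * 1000) = 0.263396 m3
Vol gravel = 1092 / (2.70 * 1000) = 0.404444 m3
Total solid + water volume = 0.94373 m3
Air = (1 - 0.94373) * 100 = 5.63%

5.63


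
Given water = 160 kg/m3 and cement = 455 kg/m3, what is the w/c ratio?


w/c = water / cement
w/c = 160 / 455 = 0.352

0.352


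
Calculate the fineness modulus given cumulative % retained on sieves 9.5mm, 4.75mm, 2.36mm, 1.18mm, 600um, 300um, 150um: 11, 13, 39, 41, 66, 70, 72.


FM = sum(cumulative % retained) / 100
= 312 / 100
= 3.12

3.12


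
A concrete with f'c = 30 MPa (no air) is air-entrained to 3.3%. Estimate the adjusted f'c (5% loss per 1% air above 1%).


Strength loss = (3.3 - 1) * 5 = 11.5%
f'c = 30 * (1 - 11.5/100)
= 26.55 MPa

26.55


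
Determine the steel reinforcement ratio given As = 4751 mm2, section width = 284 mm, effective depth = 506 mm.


rho = As / (b * d)
= 4751 / (284 * 506)
= 0.0331

0.0331


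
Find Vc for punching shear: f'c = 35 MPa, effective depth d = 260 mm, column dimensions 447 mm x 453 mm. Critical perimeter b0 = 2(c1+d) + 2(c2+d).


b0 = 2*(447 + 260) + 2*(453 + 260) = 2840 mm
Vc = 0.33 * sqrt(35) * 2840 * 260 / 1000
= 1441.58 kN

1441.58


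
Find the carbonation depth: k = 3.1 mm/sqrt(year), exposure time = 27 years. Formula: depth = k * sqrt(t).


depth = k * sqrt(t)
= 3.1 * sqrt(27)
= 16.11 mm

16.11


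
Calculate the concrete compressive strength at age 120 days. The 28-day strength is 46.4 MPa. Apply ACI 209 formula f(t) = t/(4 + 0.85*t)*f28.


f(120) = 120 / (4 + 0.85 * 120) * 46.4
= 120 / 106.0 * 46.4
= 52.53 MPa

52.53


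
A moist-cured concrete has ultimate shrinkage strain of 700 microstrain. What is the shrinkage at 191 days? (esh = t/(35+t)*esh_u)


esh(191) = 191 / (35 + 191) * 700
= 191 / 226 * 700
= 591.6 microstrain

591.6


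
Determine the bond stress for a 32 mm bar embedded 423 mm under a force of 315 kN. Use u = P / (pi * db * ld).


u = P / (pi * db * ld)
= 315 * 1000 / (pi * 32 * 423)
= 7.407 MPa

7.407


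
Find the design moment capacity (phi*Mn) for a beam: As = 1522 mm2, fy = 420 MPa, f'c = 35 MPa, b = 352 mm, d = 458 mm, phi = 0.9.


a = As * fy / (0.85 * f'c * b)
= 1522 * 420 / (0.85 * 35 * 352)
= 61.0428 mm
Mn = As * fy * (d - a/2) / 10^6
= 273.2614 kN-m
phi*Mn = 0.9 * 273.2614 = 245.94 kN-m

245.94


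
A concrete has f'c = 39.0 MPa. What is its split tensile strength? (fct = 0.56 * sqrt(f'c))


fct = 0.56 * sqrt(39.0)
= 0.56 * 6.245
= 3.497 MPa

3.497


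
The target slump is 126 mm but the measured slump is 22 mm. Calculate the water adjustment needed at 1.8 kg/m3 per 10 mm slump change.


Difference = 126 - 22 = 104 mm
Water adjustment = 104 * 1.8 / 10 = 18.7 kg/m3

18.7


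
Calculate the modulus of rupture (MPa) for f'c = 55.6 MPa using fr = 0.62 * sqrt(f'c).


fr = 0.62 * sqrt(55.6)
= 4.623 MPa

4.623


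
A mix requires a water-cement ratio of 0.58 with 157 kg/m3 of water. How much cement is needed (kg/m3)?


Cement = water / (w/c)
= 157 / 0.58
= 270.7 kg/m3

270.7


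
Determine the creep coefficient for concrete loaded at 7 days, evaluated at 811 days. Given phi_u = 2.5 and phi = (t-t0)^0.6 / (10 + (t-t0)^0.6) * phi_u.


dt = 811 - 7 = 804
phi = 804^0.6 / (10 + 804^0.6) * 2.5
= 2.117

2.117


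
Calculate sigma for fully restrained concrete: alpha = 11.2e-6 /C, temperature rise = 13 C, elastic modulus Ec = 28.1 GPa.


sigma = alpha * dT * Ec
= 11.2e-6 * 13 * 28.1 * 1000
= 4.091 MPa

4.091


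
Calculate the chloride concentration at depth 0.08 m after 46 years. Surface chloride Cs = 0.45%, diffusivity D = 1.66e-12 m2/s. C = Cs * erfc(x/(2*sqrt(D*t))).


t_seconds = 46 * 365.25 * 24 * 3600 = 1451649600.0 s
arg = 0.08 / (2 * sqrt(1.66e-12 * 1451649600.0))
= 0.8148
erfc(0.8148) = 0.2492
C = 0.45 * 0.2492 = 0.1121%

0.1121


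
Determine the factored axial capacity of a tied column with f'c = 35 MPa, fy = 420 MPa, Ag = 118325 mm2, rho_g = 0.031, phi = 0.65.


Ast = rho * Ag = 0.031 * 118325 = 3668.075 mm2
phi*Pn = 0.65 * 0.80 * (0.85 * 35 * (118325 - 3668.075) + 420 * 3668.075) / 1000
= 2574.85 kN

2574.85


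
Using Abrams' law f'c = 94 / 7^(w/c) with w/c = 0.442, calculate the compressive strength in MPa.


f'c = 94 / 7^0.442
= 94 / 2.363
= 39.77 MPa

39.77


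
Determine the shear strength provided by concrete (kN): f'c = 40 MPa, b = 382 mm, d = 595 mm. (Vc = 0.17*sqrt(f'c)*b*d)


Vc = 0.17 * sqrt(40) * 382 * 595 / 1000
= 244.38 kN

244.38


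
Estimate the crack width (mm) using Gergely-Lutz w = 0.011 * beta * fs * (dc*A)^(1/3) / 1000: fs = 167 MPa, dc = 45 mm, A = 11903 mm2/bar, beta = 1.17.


w = 0.011 * beta * fs * (dc * A)^(1/3) / 1000
= 0.011 * 1.17 * 167 * (45 * 11903)^(1/3) / 1000
= 0.175 mm

0.175


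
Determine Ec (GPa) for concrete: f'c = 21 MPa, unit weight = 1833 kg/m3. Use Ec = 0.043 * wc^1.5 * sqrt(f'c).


Ec = 0.043 * 1833^1.5 * sqrt(21) / 1000
= 15.46 GPa

15.46


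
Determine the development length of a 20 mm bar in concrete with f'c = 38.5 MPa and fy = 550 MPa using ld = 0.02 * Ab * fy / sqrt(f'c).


Ab = pi * 20^2 / 4 = 314.159 mm2
ld = 0.02 * 314.159 * 550 / sqrt(38.5)
= 556.9 mm

556.9


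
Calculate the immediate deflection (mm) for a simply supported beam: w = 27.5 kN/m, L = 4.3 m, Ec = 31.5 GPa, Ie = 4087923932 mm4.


Convert: L = 4.3 m = 4300 mm, Ec = 31.5 GPa = 31500 MPa
delta = 5 * 27.5 * 4300^4 / (384 * 31500 * 4087923932)
= 0.95 mm

0.95


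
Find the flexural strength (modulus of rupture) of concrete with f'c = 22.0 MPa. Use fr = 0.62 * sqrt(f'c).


fr = 0.62 * sqrt(22.0)
= 2.908 MPa

2.908


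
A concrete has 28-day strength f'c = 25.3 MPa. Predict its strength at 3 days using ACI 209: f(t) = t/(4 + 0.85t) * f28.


f(3) = 3 / (4 + 0.85 * 3) * 25.3
= 3 / 6.55 * 25.3
= 11.59 MPa

11.59


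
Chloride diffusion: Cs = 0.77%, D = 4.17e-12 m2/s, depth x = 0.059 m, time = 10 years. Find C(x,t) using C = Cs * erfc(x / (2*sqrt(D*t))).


t_seconds = 10 * 365.25 * 24 * 3600 = 315576000.0 s
arg = 0.059 / (2 * sqrt(4.17e-12 * 315576000.0))
= 0.8132
erfc(0.8132) = 0.2501
C = 0.77 * 0.2501 = 0.1926%

0.1926


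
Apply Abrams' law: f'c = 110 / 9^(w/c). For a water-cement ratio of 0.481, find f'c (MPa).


f'c = 110 / 9^0.481
= 110 / 2.877
= 38.23 MPa

38.23


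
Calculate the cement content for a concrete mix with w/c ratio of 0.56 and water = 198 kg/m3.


Cement = water / (w/c)
= 198 / 0.56
= 353.6 kg/m3

353.6


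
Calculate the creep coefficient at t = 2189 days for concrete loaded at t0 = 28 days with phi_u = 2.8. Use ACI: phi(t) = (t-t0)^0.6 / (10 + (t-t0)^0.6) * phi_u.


dt = 2189 - 28 = 2161
phi = 2161^0.6 / (10 + 2161^0.6) * 2.8
= 2.546

2.546


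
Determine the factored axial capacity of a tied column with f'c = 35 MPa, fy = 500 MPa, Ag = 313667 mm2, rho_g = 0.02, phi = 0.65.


Ast = rho * Ag = 0.02 * 313667 = 6273.34 mm2
phi*Pn = 0.65 * 0.80 * (0.85 * 35 * (313667 - 6273.34) + 500 * 6273.34) / 1000
= 6386.45 kN

6386.45


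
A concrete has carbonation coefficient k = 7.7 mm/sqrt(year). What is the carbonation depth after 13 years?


depth = k * sqrt(t)
= 7.7 * sqrt(13)
= 27.76 mm

27.76


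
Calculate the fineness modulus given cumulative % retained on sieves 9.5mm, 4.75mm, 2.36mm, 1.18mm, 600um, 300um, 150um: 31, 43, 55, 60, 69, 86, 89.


FM = sum(cumulative % retained) / 100
= 433 / 100
= 4.33

4.33


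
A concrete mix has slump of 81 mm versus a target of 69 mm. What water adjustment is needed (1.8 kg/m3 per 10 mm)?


Difference = 69 - 81 = -12 mm
Water adjustment = -12 * 1.8 / 10 = -2.2 kg/m3

-2.2


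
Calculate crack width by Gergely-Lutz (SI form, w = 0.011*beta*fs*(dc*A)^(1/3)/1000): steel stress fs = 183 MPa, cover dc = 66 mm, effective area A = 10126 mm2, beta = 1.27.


w = 0.011 * beta * fs * (dc * A)^(1/3) / 1000
= 0.011 * 1.27 * 183 * (66 * 10126)^(1/3) / 1000
= 0.224 mm

0.224


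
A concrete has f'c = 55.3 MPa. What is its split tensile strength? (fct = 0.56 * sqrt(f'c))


fct = 0.56 * sqrt(55.3)
= 0.56 * 7.436
= 4.164 MPa

4.164


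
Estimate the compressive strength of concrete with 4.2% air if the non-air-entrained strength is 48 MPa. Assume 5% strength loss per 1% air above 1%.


Strength loss = (4.2 - 1) * 5 = 16.0%
f'c = 48 * (1 - 16.0/100)
= 40.32 MPa

40.32


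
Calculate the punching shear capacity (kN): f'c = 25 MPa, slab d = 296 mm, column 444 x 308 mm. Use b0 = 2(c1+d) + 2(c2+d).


b0 = 2*(444 + 296) + 2*(308 + 296) = 2688 mm
Vc = 0.33 * sqrt(25) * 2688 * 296 / 1000
= 1312.82 kN

1312.82


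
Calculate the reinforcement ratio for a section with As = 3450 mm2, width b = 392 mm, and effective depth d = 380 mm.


rho = As / (b * d)
= 3450 / (392 * 380)
= 0.0232

0.0232


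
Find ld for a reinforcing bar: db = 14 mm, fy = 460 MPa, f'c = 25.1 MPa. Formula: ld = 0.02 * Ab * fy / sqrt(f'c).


Ab = pi * 14^2 / 4 = 153.938 mm2
ld = 0.02 * 153.938 * 460 / sqrt(25.1)
= 282.7 mm

282.7


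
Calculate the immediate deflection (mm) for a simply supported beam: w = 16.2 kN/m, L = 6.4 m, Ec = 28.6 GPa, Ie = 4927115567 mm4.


Convert: L = 6.4 m = 6400 mm, Ec = 28.6 GPa = 28600 MPa
delta = 5 * 16.2 * 6400^4 / (384 * 28600 * 4927115567)
= 2.51 mm

2.51


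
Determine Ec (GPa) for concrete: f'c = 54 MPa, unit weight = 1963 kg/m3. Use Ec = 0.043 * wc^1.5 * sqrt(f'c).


Ec = 0.043 * 1963^1.5 * sqrt(54) / 1000
= 27.48 GPa

27.48


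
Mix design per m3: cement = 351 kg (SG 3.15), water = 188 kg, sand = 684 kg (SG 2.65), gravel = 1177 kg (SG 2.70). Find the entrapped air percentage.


Vol cement = 351 / (3.15 * 1000) = 0.111429 m3
Vol water = 188 / 1000 = 0.188 m3
Vol sand = 684 / (2.65 * 1000) = 0.258113 m3
Vol gravel = 1177 / (2.70 * 1000) = 0.435926 m3
Total solid + water volume = 0.993468 m3
Air = (1 - 0.993468) * 100 = 0.65%

0.65


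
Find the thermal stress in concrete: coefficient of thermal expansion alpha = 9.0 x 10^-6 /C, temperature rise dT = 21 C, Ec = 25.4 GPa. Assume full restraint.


sigma = alpha * dT * Ec
= 9.0e-6 * 21 * 25.4 * 1000
= 4.801 MPa

4.801


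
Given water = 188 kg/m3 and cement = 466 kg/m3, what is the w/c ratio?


w/c = water / cement
w/c = 188 / 466 = 0.403

0.403


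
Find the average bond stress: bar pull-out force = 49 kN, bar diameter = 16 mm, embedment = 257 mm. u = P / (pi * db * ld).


u = P / (pi * db * ld)
= 49 * 1000 / (pi * 16 * 257)
= 3.793 MPa

3.793


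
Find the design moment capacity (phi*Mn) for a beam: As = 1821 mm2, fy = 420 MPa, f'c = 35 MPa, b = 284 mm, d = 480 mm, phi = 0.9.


a = As * fy / (0.85 * f'c * b)
= 1821 * 420 / (0.85 * 35 * 284)
= 90.522 mm
Mn = As * fy * (d - a/2) / 10^6
= 332.4971 kN-m
phi*Mn = 0.9 * 332.4971 = 299.25 kN-m

299.25


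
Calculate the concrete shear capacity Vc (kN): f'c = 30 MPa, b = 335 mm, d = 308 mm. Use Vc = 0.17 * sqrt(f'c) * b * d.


Vc = 0.17 * sqrt(30) * 335 * 308 / 1000
= 96.07 kN

96.07


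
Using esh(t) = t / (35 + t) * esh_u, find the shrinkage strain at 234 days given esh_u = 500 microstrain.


esh(234) = 234 / (35 + 234) * 500
= 234 / 269 * 500
= 434.9 microstrain

434.9


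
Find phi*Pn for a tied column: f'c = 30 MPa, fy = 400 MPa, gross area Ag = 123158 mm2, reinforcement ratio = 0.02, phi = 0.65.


Ast = rho * Ag = 0.02 * 123158 = 2463.16 mm2
phi*Pn = 0.65 * 0.80 * (0.85 * 30 * (123158 - 2463.16) + 400 * 2463.16) / 1000
= 2112.75 kN

2112.75


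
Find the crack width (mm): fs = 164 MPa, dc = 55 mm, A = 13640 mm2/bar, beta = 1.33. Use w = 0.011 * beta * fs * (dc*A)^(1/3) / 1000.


w = 0.011 * beta * fs * (dc * A)^(1/3) / 1000
= 0.011 * 1.33 * 164 * (55 * 13640)^(1/3) / 1000
= 0.218 mm

0.218


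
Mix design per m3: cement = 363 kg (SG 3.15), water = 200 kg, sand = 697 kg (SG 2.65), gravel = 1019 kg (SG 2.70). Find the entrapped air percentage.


Vol cement = 363 / (3.15 * 1000) = 0.115238 m3
Vol water = 200 / 1000 = 0.2 m3
Vol sand = 697 / (2.65 * 1000) = 0.263019 m3
Vol gravel = 1019 / (2.70 * 1000) = 0.377407 m3
Total solid + water volume = 0.955664 m3
Air = (1 - 0.955664) * 100 = 4.43%

4.43


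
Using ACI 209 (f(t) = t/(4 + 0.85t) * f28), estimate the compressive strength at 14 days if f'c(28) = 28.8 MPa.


f(14) = 14 / (4 + 0.85 * 14) * 28.8
= 14 / 15.9 * 28.8
= 25.36 MPa

25.36


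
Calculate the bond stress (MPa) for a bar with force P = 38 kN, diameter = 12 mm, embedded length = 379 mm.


u = P / (pi * db * ld)
= 38 * 1000 / (pi * 12 * 379)
= 2.66 MPa

2.66


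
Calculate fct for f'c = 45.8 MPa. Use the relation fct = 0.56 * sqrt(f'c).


fct = 0.56 * sqrt(45.8)
= 0.56 * 6.768
= 3.79 MPa

3.79


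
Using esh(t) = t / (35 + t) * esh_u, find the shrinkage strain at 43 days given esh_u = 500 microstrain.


esh(43) = 43 / (35 + 43) * 500
= 43 / 78 * 500
= 275.6 microstrain

275.6


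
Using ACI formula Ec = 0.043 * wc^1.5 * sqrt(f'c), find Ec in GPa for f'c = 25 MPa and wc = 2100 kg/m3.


Ec = 0.043 * 2100^1.5 * sqrt(25) / 1000
= 20.69 GPa

20.69


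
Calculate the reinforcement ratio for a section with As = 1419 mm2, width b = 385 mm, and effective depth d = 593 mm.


rho = As / (b * d)
= 1419 / (385 * 593)
= 0.0062

0.0062


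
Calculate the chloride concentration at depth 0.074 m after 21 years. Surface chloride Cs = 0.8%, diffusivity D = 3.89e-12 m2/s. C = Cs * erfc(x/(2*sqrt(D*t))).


t_seconds = 21 * 365.25 * 24 * 3600 = 662709600.0 s
arg = 0.074 / (2 * sqrt(3.89e-12 * 662709600.0))
= 0.7287
erfc(0.7287) = 0.3027
C = 0.8 * 0.3027 = 0.2422%

0.2422


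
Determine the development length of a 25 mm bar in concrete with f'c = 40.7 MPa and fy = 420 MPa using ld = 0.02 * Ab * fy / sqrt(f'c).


Ab = pi * 25^2 / 4 = 490.874 mm2
ld = 0.02 * 490.874 * 420 / sqrt(40.7)
= 646.3 mm

646.3


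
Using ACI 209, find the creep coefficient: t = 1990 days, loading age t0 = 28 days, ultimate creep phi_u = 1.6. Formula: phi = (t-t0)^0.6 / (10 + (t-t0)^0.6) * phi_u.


dt = 1990 - 28 = 1962
phi = 1962^0.6 / (10 + 1962^0.6) * 1.6
= 1.447

1.447


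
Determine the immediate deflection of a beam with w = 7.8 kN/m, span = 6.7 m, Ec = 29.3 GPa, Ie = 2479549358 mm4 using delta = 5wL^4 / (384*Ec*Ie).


Convert: L = 6.7 m = 6700 mm, Ec = 29.3 GPa = 29300 MPa
delta = 5 * 7.8 * 6700^4 / (384 * 29300 * 2479549358)
= 2.82 mm

2.82


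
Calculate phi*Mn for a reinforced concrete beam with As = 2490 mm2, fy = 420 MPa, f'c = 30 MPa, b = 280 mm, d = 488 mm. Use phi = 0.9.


a = As * fy / (0.85 * f'c * b)
= 2490 * 420 / (0.85 * 30 * 280)
= 146.4706 mm
Mn = As * fy * (d - a/2) / 10^6
= 433.7609 kN-m
phi*Mn = 0.9 * 433.7609 = 390.38 kN-m

390.38


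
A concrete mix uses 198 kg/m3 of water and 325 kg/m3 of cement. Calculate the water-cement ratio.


w/c = water / cement
w/c = 198 / 325 = 0.609

0.609


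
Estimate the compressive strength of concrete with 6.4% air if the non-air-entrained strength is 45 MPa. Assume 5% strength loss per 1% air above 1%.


Strength loss = (6.4 - 1) * 5 = 27.0%
f'c = 45 * (1 - 27.0/100)
= 32.85 MPa

32.85


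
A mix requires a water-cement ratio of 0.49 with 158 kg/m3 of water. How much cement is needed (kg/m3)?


Cement = water / (w/c)
= 158 / 0.49
= 322.4 kg/m3

322.4


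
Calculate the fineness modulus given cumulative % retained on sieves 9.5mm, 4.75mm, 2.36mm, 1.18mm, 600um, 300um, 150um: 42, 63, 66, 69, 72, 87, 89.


FM = sum(cumulative % retained) / 100
= 488 / 100
= 4.88

4.88


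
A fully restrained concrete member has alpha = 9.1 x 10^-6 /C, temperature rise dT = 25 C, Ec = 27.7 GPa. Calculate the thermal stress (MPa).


sigma = alpha * dT * Ec
= 9.1e-6 * 25 * 27.7 * 1000
= 6.302 MPa

6.302


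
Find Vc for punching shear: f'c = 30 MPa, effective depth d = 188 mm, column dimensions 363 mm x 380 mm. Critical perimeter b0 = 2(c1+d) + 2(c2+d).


b0 = 2*(363 + 188) + 2*(380 + 188) = 2238 mm
Vc = 0.33 * sqrt(30) * 2238 * 188 / 1000
= 760.49 kN

760.49


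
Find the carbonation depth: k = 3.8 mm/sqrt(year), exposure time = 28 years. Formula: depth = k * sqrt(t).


depth = k * sqrt(t)
= 3.8 * sqrt(28)
= 20.11 mm

20.11


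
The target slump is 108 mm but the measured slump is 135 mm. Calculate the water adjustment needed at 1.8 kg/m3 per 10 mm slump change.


Difference = 108 - 135 = -27 mm
Water adjustment = -27 * 1.8 / 10 = -4.9 kg/m3

-4.9


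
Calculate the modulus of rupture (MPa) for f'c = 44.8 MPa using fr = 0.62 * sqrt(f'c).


fr = 0.62 * sqrt(44.8)
= 4.15 MPa

4.15


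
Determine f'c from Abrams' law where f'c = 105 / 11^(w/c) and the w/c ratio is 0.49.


f'c = 105 / 11^0.49
= 105 / 3.238
= 32.43 MPa

32.43


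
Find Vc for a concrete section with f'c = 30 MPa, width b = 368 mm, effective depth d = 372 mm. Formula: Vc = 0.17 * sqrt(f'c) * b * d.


Vc = 0.17 * sqrt(30) * 368 * 372 / 1000
= 127.47 kN

127.47


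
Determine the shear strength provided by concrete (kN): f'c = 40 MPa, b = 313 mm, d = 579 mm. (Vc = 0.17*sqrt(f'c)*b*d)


Vc = 0.17 * sqrt(40) * 313 * 579 / 1000
= 194.85 kN

194.85


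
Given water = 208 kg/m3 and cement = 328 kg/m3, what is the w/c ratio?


w/c = water / cement
w/c = 208 / 328 = 0.634

0.634


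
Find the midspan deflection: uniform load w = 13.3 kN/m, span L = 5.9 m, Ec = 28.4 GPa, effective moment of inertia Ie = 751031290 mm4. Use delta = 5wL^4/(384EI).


Convert: L = 5.9 m = 5900 mm, Ec = 28.4 GPa = 28400 MPa
delta = 5 * 13.3 * 5900^4 / (384 * 28400 * 751031290)
= 9.84 mm

9.84


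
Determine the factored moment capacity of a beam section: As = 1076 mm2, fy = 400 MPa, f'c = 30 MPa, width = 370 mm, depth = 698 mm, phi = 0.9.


a = As * fy / (0.85 * f'c * b)
= 1076 * 400 / (0.85 * 30 * 370)
= 45.6174 mm
Mn = As * fy * (d - a/2) / 10^6
= 290.6023 kN-m
phi*Mn = 0.9 * 290.6023 = 261.54 kN-m

261.54


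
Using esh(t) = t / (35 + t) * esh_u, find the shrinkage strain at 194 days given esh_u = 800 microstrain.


esh(194) = 194 / (35 + 194) * 800
= 194 / 229 * 800
= 677.7 microstrain

677.7


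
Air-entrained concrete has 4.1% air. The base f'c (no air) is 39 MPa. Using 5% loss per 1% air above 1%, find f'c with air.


Strength loss = (4.1 - 1) * 5 = 15.5%
f'c = 39 * (1 - 15.5/100)
= 32.95 MPa

32.95


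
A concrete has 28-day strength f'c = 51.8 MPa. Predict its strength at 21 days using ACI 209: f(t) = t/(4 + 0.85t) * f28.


f(21) = 21 / (4 + 0.85 * 21) * 51.8
= 21 / 21.85 * 51.8
= 49.78 MPa

49.78


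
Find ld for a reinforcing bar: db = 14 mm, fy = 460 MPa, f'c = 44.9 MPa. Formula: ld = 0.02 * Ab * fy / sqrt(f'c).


Ab = pi * 14^2 / 4 = 153.938 mm2
ld = 0.02 * 153.938 * 460 / sqrt(44.9)
= 211.4 mm

211.4


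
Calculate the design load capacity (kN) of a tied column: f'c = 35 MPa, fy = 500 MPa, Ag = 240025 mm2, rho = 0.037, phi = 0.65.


Ast = rho * Ag = 0.037 * 240025 = 8880.925 mm2
phi*Pn = 0.65 * 0.80 * (0.85 * 35 * (240025 - 8880.925) + 500 * 8880.925) / 1000
= 5884.84 kN

5884.84


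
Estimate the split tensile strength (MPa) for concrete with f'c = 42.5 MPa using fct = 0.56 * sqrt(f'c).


fct = 0.56 * sqrt(42.5)
= 0.56 * 6.519
= 3.651 MPa

3.651


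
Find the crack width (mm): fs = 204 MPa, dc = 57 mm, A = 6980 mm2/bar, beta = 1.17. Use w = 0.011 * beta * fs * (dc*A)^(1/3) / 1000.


w = 0.011 * beta * fs * (dc * A)^(1/3) / 1000
= 0.011 * 1.17 * 204 * (57 * 6980)^(1/3) / 1000
= 0.193 mm

0.193


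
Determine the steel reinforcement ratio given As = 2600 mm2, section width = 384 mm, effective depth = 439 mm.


rho = As / (b * d)
= 2600 / (384 * 439)
= 0.0154

0.0154


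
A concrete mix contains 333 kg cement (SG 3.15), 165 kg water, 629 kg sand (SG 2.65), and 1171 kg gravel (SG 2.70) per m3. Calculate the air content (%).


Vol cement = 333 / (3.15 * 1000) = 0.105714 m3
Vol water = 165 / 1000 = 0.165 m3
Vol sand = 629 / (2.65 * 1000) = 0.237358 m3
Vol gravel = 1171 / (2.70 * 1000) = 0.433704 m3
Total solid + water volume = 0.941776 m3
Air = (1 - 0.941776) * 100 = 5.82%

5.82


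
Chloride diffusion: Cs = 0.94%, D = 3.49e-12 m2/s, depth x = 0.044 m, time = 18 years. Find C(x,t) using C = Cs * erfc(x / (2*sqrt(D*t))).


t_seconds = 18 * 365.25 * 24 * 3600 = 568036800.0 s
arg = 0.044 / (2 * sqrt(3.49e-12 * 568036800.0))
= 0.4941
erfc(0.4941) = 0.4847
C = 0.94 * 0.4847 = 0.4556%

0.4556


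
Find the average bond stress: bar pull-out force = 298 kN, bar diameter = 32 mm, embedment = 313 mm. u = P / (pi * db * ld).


u = P / (pi * db * ld)
= 298 * 1000 / (pi * 32 * 313)
= 9.47 MPa

9.47


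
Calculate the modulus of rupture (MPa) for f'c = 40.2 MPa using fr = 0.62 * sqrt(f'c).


fr = 0.62 * sqrt(40.2)
= 3.931 MPa

3.931


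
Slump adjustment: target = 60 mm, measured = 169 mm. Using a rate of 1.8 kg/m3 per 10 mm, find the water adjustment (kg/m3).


Difference = 60 - 169 = -109 mm
Water adjustment = -109 * 1.8 / 10 = -19.6 kg/m3

-19.6


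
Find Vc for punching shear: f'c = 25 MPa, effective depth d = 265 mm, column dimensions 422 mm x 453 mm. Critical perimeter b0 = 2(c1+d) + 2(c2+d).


b0 = 2*(422 + 265) + 2*(453 + 265) = 2810 mm
Vc = 0.33 * sqrt(25) * 2810 * 265 / 1000
= 1228.67 kN

1228.67


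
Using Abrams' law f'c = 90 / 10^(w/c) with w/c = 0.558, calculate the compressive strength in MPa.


f'c = 90 / 10^0.558
= 90 / 3.614
= 24.9 MPa

24.9


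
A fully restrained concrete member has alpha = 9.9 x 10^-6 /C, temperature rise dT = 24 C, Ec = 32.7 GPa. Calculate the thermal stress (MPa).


sigma = alpha * dT * Ec
= 9.9e-6 * 24 * 32.7 * 1000
= 7.77 MPa

7.77


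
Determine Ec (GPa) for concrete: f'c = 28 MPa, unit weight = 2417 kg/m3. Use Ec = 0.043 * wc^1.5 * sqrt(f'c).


Ec = 0.043 * 2417^1.5 * sqrt(28) / 1000
= 27.04 GPa

27.04


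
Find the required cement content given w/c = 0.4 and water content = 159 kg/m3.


Cement = water / (w/c)
= 159 / 0.4
= 397.5 kg/m3

397.5


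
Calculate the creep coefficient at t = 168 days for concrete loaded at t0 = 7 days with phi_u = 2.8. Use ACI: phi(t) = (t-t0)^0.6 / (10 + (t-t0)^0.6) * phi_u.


dt = 168 - 7 = 161
phi = 161^0.6 / (10 + 161^0.6) * 2.8
= 1.899

1.899


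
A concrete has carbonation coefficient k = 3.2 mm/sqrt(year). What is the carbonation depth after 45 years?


depth = k * sqrt(t)
= 3.2 * sqrt(45)
= 21.47 mm

21.47


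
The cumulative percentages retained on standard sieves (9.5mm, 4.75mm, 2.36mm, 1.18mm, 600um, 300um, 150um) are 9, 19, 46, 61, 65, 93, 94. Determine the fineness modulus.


FM = sum(cumulative % retained) / 100
= 387 / 100
= 3.87

3.87
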